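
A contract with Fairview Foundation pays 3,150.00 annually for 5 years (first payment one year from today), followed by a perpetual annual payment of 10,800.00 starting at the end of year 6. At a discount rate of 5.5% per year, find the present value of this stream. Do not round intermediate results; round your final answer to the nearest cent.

PV of 5-year annuity: 3,150.00 × [1 − (1+0.055)^−5] / 0.055 = 13451.39610
Perpetuity value at year 5: 10,800.00 / 0.055 = 196363.63636
PV of perpetuity: 196363.63636 / (1+0.055)^5 = 150244.56403
Total PV = 13451.39610 + 150244.56403 = 163695.96013

163695.96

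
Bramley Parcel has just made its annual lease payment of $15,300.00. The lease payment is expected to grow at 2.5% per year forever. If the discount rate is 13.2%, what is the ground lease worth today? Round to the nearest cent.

D₁ = D₀ × (1 + g) = $15,300.00 × 1.025 = $15,682.5000
Growing perpetuity: P = D₁ / (r − g) = $15,682.5000 / (0.132 − 0.025) = $146,565.42

$146565.42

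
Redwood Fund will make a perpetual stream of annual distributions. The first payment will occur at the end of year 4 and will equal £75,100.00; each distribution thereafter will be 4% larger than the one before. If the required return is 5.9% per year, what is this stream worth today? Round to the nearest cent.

Value at end of year 3: C₁ / (r − g) = £75,100.00 / (0.059 − 0.04) = £3,952,631.5789
Discount to today: PV = £3,952,631.5789 / (1 + 0.059)^3 = £3,952,631.5789 / 1.187648 = £3,328,116.01

£3328116.01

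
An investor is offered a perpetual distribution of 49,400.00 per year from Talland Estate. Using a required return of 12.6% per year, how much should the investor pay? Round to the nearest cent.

Level perpetuity: PV = C / r = 49,400.00 / 0.126 = 392,063.49

392063.49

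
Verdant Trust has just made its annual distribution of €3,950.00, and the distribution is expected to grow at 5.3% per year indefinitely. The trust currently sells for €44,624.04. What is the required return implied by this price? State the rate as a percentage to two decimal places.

D₁ = €3,950.00 × 1.053 = €4,159.3500
P = D₁/(r − g) ⇒ r = D₁/P + g = €4,159.3500/€44,624.04 + 0.053 = 0.093209 + 0.053 = 0.146209

14.62%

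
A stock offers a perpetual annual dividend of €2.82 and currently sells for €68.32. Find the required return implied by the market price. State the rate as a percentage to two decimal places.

4.13%

P = C/r ⇒ r = C/P = €2.82/€68.32 = 0.041276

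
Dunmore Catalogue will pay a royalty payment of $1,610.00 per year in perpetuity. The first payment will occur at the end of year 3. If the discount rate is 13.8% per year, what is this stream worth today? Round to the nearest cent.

$9008.70

Value at end of year 2: C / r = $1,610.00 / 0.138 = $11,666.6667
Discount to today: PV = $11,666.6667 / (1 + 0.138)^2 = $11,666.6667 / 1.295044 = $9,008.70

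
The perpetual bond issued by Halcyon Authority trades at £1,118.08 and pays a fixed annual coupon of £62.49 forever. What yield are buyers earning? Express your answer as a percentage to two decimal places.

5.59%

P = C/r ⇒ r = C/P = £62.49/£1,118.08 = 0.055890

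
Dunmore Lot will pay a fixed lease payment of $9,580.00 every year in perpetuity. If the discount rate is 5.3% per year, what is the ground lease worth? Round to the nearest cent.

Level perpetuity: PV = C / r = $9,580.00 / 0.053 = $180,754.72

$180754.72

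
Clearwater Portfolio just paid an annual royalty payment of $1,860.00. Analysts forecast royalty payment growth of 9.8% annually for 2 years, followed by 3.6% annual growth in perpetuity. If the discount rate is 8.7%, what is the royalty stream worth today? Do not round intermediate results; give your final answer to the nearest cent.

D_1 = 2042.28000
D_2 = 2242.42344
Terminal value at year 2: TV = D_2×(1+g_2)/(r−g_2) = 2323.15068/0.051 = 45551.97419
P_0 = D_1/(1+r)^1 + D_2/(1+r)^2 + TV/(1+r)^2
    = 1878.82245 + 1897.83537 + 38552.10673 = 42328.76454

$42328.76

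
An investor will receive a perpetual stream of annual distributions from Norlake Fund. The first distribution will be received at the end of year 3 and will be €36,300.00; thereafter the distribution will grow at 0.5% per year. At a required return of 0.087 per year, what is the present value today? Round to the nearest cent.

Value at end of year 2: C₁ / (r − g) = €36,300.00 / (0.087 − 0.005) = €442,682.9268
Discount to today: PV = €442,682.9268 / (1 + 0.087)^2 = €442,682.9268 / 1.181569 = €374,656.86

€374656.86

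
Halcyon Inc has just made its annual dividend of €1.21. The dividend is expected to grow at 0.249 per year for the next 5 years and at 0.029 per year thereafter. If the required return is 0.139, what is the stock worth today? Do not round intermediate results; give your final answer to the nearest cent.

D_1 = 1.51129
D_2 = 1.88760
D_3 = 2.35761
D_4 = 2.94466
D_5 = 3.67788
Terminal value at year 5: TV = D_5×(1+g_2)/(r−g_2) = 3.78454/0.11 = 34.40490
P_0 = D_1/(1+r)^1 + D_2/(1+r)^2 + D_3/(1+r)^3 + D_4/(1+r)^4 + D_5/(1+r)^5 + TV/(1+r)^5
    = 1.32686 + 1.45500 + 1.59552 + 1.74961 + 1.91858 + 17.94740 = 25.99296

€25.99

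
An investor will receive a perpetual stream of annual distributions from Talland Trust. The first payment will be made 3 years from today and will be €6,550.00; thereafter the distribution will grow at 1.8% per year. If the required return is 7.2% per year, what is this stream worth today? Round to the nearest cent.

€105549.93

Value at end of year 2: C₁ / (r − g) = €6,550.00 / (0.072 − 0.018) = €121,296.2963
Discount to today: PV = €121,296.2963 / (1 + 0.072)^2 = €121,296.2963 / 1.149184 = €105,549.93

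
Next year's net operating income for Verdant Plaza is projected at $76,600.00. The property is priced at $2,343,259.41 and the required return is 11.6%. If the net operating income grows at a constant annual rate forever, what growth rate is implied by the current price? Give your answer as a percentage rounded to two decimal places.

8.33%

P = D₁/(r−g) ⇒ g = r − D₁/P = 0.116 − $76,600.00/$2,343,259.41 = 0.083310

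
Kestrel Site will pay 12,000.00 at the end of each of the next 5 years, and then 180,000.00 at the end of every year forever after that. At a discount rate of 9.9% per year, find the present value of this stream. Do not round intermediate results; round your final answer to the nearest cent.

PV of 5-year annuity: 12,000.00 × [1 − (1+0.099)^−5] / 0.099 = 45605.89013
Perpetuity value at year 5: 180,000.00 / 0.099 = 1818181.81818
PV of perpetuity: 1818181.81818 / (1+0.099)^5 = 1134093.46625
Total PV = 45605.89013 + 1134093.46625 = 1179699.35638

1179699.36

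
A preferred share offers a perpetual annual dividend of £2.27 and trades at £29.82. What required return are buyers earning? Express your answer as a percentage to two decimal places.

P = C/r ⇒ r = C/P = £2.27/£29.82 = 0.076123

7.61%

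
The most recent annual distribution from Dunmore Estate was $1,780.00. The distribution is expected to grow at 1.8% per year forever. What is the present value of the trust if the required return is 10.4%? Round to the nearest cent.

$21070.23

D₁ = D₀ × (1 + g) = $1,780.00 × 1.018 = $1,812.0400
Growing perpetuity: P = D₁ / (r − g) = $1,812.0400 / (0.104 − 0.018) = $21,070.23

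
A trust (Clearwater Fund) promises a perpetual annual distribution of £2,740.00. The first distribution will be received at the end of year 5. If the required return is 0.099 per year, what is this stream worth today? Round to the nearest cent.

£18972.50

Value at end of year 4: C / r = £2,740.00 / 0.099 = £27,676.7677
Discount to today: PV = £27,676.7677 / (1 + 0.099)^4 = £27,676.7677 / 1.458783 = £18,972.50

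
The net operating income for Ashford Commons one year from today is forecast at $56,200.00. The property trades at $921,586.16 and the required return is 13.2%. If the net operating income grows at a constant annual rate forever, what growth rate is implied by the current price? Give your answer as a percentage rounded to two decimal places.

7.10%

P = D₁/(r−g) ⇒ g = r − D₁/P = 0.132 − $56,200.00/$921,586.16 = 0.071018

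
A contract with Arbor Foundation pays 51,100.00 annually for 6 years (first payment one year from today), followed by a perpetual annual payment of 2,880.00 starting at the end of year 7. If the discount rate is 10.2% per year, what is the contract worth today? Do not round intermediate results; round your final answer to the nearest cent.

PV of 6-year annuity: 51,100.00 × [1 − (1+0.102)^−6] / 0.102 = 221255.47025
Perpetuity value at year 6: 2,880.00 / 0.102 = 28235.29412
PV of perpetuity: 28235.29412 / (1+0.102)^6 = 15765.31850
Total PV = 221255.47025 + 15765.31850 = 237020.78874

237020.79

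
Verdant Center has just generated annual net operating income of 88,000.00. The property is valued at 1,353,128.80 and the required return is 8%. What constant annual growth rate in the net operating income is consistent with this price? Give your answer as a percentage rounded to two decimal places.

1.41%

P = D₀(1+g)/(r−g) ⇒ P(r−g) = D₀(1+g) ⇒ g(P+D₀) = P·r − D₀
g = (P·r − D₀)/(P + D₀) = (1,353,128.80×0.08 − 88,000.00) / (1,353,128.80 + 88,000.00) = 0.014052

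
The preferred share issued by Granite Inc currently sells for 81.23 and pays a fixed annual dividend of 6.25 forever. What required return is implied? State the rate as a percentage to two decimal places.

P = C/r ⇒ r = C/P = 6.25/81.23 = 0.076942

7.69%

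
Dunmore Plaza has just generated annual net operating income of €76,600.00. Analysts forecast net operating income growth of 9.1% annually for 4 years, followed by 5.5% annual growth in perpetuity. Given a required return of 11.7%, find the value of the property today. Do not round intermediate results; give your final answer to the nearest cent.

D_1 = 83570.60000
D_2 = 91175.52460
D_3 = 99472.49734
D_4 = 108524.49460
Terminal value at year 4: TV = D_4×(1+g_2)/(r−g_2) = 114493.34180/0.062 = 1846666.80321
P_0 = D_1/(1+r)^1 + D_2/(1+r)^2 + D_3/(1+r)^3 + D_4/(1+r)^4 + TV/(1+r)^4
    = 74817.00985 + 73075.52170 + 71374.56954 + 69713.20982 + 1186248.97359 = 1475229.28451

€1475229.28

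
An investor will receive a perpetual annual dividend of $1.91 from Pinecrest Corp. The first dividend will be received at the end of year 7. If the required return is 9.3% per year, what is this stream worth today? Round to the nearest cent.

$12.05

Value at end of year 6: C / r = $1.91 / 0.093 = $20.5376
Discount to today: PV = $20.5376 / (1 + 0.093)^6 = $20.5376 / 1.704987 = $12.05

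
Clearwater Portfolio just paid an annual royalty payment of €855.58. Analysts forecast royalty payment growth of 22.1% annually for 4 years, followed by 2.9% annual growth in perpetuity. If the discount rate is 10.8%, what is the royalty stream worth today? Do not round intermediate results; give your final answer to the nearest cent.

D_1 = 1044.66318
D_2 = 1275.53374
D_3 = 1557.42670
D_4 = 1901.61800
Terminal value at year 4: TV = D_4×(1+g_2)/(r−g_2) = 1956.76492/0.079 = 24769.17624
P_0 = D_1/(1+r)^1 + D_2/(1+r)^2 + D_3/(1+r)^3 + D_4/(1+r)^4 + TV/(1+r)^4
    = 942.83681 + 1038.99254 + 1144.95478 + 1261.72363 + 16434.34961 = 20822.85738

€20822.86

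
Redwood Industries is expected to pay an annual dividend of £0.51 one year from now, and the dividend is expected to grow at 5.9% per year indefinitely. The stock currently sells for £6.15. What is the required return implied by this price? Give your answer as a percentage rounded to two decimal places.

14.19%

P = D₁/(r − g) ⇒ r = D₁/P + g = £0.5100/£6.15 + 0.059 = 0.082927 + 0.059 = 0.141927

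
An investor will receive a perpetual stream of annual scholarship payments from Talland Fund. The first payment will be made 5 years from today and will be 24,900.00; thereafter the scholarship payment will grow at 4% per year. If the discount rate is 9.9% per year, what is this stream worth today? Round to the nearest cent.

Value at end of year 4: C₁ / (r − g) = 24,900.00 / (0.099 − 0.04) = 422,033.8983
Discount to today: PV = 422,033.8983 / (1 + 0.099)^4 = 422,033.8983 / 1.458783 = 289,305.42

289305.42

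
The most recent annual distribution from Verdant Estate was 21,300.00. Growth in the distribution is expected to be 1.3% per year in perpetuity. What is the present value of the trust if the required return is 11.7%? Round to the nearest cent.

D₁ = D₀ × (1 + g) = 21,300.00 × 1.013 = 21,576.9000
Growing perpetuity: P = D₁ / (r − g) = 21,576.9000 / (0.117 − 0.013) = 207,470.19

207470.19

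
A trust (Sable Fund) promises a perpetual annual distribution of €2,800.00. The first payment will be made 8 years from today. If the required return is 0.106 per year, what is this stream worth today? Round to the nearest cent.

Value at end of year 7: C / r = €2,800.00 / 0.106 = €26,415.0943
Discount to today: PV = €26,415.0943 / (1 + 0.106)^7 = €26,415.0943 / 2.024351 = €13,048.67

€13048.67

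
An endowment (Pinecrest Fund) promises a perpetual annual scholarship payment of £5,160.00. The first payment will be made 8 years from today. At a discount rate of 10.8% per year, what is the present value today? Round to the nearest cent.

£23304.92

Value at end of year 7: C / r = £5,160.00 / 0.108 = £47,777.7778
Discount to today: PV = £47,777.7778 / (1 + 0.108)^7 = £47,777.7778 / 2.050115 = £23,304.92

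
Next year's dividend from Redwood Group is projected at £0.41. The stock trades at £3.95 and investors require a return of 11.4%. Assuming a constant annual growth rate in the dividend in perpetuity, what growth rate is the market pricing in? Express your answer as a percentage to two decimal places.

1.02%

P = D₁/(r−g) ⇒ g = r − D₁/P = 0.114 − £0.41/£3.95 = 0.010203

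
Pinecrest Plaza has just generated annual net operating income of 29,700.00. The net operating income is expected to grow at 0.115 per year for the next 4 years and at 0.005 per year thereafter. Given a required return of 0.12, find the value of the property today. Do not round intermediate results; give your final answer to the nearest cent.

D_1 = 33115.50000
D_2 = 36923.78250
D_3 = 41170.01749
D_4 = 45904.56950
Terminal value at year 4: TV = D_4×(1+g_2)/(r−g_2) = 46134.09235/0.115 = 401166.02040
P_0 = D_1/(1+r)^1 + D_2/(1+r)^2 + D_3/(1+r)^3 + D_4/(1+r)^4 + TV/(1+r)^4
    = 29567.41071 + 29435.41335 + 29304.00525 + 29173.18380 + 254948.25841 = 372428.27151

372428.27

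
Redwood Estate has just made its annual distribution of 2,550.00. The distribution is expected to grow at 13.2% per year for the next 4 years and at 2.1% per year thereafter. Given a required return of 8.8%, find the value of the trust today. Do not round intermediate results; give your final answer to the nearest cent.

D_1 = 2886.60000
D_2 = 3267.63120
D_3 = 3698.95852
D_4 = 4187.22104
Terminal value at year 4: TV = D_4×(1+g_2)/(r−g_2) = 4275.15268/0.067 = 63808.24903
P_0 = D_1/(1+r)^1 + D_2/(1+r)^2 + D_3/(1+r)^3 + D_4/(1+r)^4 + TV/(1+r)^4
    = 2653.12500 + 2760.42050 + 2872.05515 + 2988.20444 + 45536.66763 = 56810.47271

56810.47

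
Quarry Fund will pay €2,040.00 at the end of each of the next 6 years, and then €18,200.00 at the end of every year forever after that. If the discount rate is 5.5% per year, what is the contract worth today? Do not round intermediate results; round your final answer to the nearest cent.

PV of 6-year annuity: €2,040.00 × [1 − (1+0.055)^−6] / 0.055 = 10190.88183
Perpetuity value at year 6: €18,200.00 / 0.055 = 330909.09091
PV of perpetuity: 330909.09091 / (1+0.055)^6 = 239990.43929
Total PV = 10190.88183 + 239990.43929 = 250181.32112

€250181.32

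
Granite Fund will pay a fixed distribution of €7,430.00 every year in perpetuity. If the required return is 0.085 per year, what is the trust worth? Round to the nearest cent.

Level perpetuity: PV = C / r = €7,430.00 / 0.085 = €87,411.76

€87411.76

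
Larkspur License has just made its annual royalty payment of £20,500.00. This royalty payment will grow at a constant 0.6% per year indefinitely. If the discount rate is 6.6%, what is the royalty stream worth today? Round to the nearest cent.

D₁ = D₀ × (1 + g) = £20,500.00 × 1.006 = £20,623.0000
Growing perpetuity: P = D₁ / (r − g) = £20,623.0000 / (0.066 − 0.006) = £343,716.67

£343716.67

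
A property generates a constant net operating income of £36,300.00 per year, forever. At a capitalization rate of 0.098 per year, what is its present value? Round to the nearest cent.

Level perpetuity: PV = C / r = £36,300.00 / 0.098 = £370,408.16

£370408.16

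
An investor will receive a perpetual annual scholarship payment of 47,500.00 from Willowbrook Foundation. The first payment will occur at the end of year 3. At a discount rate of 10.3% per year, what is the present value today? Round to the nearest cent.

379057.73

Value at end of year 2: C / r = 47,500.00 / 0.103 = 461,165.0485
Discount to today: PV = 461,165.0485 / (1 + 0.103)^2 = 461,165.0485 / 1.216609 = 379,057.73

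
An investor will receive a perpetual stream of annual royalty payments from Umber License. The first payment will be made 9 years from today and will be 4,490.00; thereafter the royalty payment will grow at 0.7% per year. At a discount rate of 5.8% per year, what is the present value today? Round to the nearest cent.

56077.78

Value at end of year 8: C₁ / (r − g) = 4,490.00 / (0.058 − 0.007) = 88,039.2157
Discount to today: PV = 88,039.2157 / (1 + 0.058)^8 = 88,039.2157 / 1.569948 = 56,077.78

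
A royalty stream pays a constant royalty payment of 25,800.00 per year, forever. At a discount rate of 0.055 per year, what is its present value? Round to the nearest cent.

Level perpetuity: PV = C / r = 25,800.00 / 0.055 = 469,090.91

469090.91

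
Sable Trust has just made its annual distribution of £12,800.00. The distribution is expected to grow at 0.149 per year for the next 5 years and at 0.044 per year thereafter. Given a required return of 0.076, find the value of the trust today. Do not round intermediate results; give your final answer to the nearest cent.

D_1 = 14707.20000
D_2 = 16898.57280
D_3 = 19416.46015
D_4 = 22309.51271
D_5 = 25633.63010
Terminal value at year 5: TV = D_5×(1+g_2)/(r−g_2) = 26761.50983/0.032 = 836297.18210
P_0 = D_1/(1+r)^1 + D_2/(1+r)^2 + D_3/(1+r)^3 + D_4/(1+r)^4 + D_5/(1+r)^5 + TV/(1+r)^5
    = 13668.40149 + 14595.71869 + 15585.94867 + 16643.35969 + 17772.50956 + 579828.12430 = 658094.06239

£658094.06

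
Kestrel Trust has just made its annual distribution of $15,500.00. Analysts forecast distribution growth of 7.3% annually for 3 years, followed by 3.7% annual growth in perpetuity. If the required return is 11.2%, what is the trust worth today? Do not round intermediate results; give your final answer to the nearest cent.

$235859.68

D_1 = 16631.50000
D_2 = 17845.59950
D_3 = 19148.32826
Terminal value at year 3: TV = D_3×(1+g_2)/(r−g_2) = 19856.81641/0.075 = 264757.55212
P_0 = D_1/(1+r)^1 + D_2/(1+r)^2 + D_3/(1+r)^3 + TV/(1+r)^3
    = 14956.38489 + 14431.83542 + 13925.68292 + 192545.77585 = 235859.67908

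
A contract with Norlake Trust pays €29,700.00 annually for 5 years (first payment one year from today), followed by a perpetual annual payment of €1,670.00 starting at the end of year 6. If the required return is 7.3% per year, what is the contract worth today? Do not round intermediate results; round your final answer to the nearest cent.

€136887.94

PV of 5-year annuity: €29,700.00 × [1 − (1+0.073)^−5] / 0.073 = 120803.90765
Perpetuity value at year 5: €1,670.00 / 0.073 = 22876.71233
PV of perpetuity: 22876.71233 / (1+0.073)^5 = 16084.03469
Total PV = 120803.90765 + 16084.03469 = 136887.94235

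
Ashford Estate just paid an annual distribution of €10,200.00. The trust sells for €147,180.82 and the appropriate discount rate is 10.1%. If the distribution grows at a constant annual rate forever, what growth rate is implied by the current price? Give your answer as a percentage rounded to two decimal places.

2.96%

P = D₀(1+g)/(r−g) ⇒ P(r−g) = D₀(1+g) ⇒ g(P+D₀) = P·r − D₀
g = (P·r − D₀)/(P + D₀) = (€147,180.82×0.101 − €10,200.00) / (€147,180.82 + €10,200.00) = 0.029643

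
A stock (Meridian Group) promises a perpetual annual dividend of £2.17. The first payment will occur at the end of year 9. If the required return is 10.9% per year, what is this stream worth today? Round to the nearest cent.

Value at end of year 8: C / r = £2.17 / 0.109 = £19.9083
Discount to today: PV = £19.9083 / (1 + 0.109)^8 = £19.9083 / 2.287981 = £8.70

£8.70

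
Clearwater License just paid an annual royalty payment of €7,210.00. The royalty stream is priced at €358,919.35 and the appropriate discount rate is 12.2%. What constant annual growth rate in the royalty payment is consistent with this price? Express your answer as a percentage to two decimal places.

9.99%

P = D₀(1+g)/(r−g) ⇒ P(r−g) = D₀(1+g) ⇒ g(P+D₀) = P·r − D₀
g = (P·r − D₀)/(P + D₀) = (€358,919.35×0.122 − €7,210.00) / (€358,919.35 + €7,210.00) = 0.099905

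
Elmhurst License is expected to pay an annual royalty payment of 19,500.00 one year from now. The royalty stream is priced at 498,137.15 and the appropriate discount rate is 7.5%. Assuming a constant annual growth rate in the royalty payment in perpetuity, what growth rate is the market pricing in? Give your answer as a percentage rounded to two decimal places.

3.59%

P = D₁/(r−g) ⇒ g = r − D₁/P = 0.075 − 19,500.00/498,137.15 = 0.035854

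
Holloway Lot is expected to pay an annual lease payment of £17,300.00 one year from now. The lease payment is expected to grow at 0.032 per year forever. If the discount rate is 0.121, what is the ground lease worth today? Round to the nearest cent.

Growing perpetuity: P = D₁ / (r − g) = £17,300.0000 / (0.121 − 0.032) = £194,382.02

£194382.02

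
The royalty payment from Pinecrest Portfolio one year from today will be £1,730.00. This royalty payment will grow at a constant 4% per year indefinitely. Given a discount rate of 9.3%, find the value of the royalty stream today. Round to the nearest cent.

£32641.51

Growing perpetuity: P = D₁ / (r − g) = £1,730.0000 / (0.093 − 0.04) = £32,641.51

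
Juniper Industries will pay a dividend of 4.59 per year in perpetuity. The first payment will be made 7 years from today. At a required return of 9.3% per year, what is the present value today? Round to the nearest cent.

28.95

Value at end of year 6: C / r = 4.59 / 0.093 = 49.3548
Discount to today: PV = 49.3548 / (1 + 0.093)^6 = 49.3548 / 1.704987 = 28.95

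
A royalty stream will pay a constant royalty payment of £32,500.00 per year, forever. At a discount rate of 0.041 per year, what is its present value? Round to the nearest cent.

Level perpetuity: PV = C / r = £32,500.00 / 0.041 = £792,682.93

£792682.93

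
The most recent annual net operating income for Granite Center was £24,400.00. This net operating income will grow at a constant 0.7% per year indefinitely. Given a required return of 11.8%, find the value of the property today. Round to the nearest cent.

£221358.56

D₁ = D₀ × (1 + g) = £24,400.00 × 1.007 = £24,570.8000
Growing perpetuity: P = D₁ / (r − g) = £24,570.8000 / (0.118 − 0.007) = £221,358.56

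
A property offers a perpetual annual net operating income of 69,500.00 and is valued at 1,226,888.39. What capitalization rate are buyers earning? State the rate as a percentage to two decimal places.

5.66%

P = C/r ⇒ r = C/P = 69,500.00/1,226,888.39 = 0.056647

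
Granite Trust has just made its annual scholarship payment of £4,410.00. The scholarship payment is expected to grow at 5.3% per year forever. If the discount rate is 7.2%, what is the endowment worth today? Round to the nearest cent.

D₁ = D₀ × (1 + g) = £4,410.00 × 1.053 = £4,643.7300
Growing perpetuity: P = D₁ / (r − g) = £4,643.7300 / (0.072 − 0.053) = £244,406.84

£244406.84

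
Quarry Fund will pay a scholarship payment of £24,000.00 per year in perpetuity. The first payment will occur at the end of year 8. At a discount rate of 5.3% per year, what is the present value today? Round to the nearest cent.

£315454.53

Value at end of year 7: C / r = £24,000.00 / 0.053 = £452,830.1887
Discount to today: PV = £452,830.1887 / (1 + 0.053)^7 = £452,830.1887 / 1.435485 = £315,454.53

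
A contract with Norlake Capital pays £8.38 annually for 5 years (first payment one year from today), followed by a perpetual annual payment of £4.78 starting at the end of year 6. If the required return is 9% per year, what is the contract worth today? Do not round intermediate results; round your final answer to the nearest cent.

£67.11

PV of 5-year annuity: £8.38 × [1 − (1+0.09)^−5] / 0.09 = 32.59528
Perpetuity value at year 5: £4.78 / 0.09 = 53.11111
PV of perpetuity: 53.11111 / (1+0.09)^5 = 34.51858
Total PV = 32.59528 + 34.51858 = 67.11386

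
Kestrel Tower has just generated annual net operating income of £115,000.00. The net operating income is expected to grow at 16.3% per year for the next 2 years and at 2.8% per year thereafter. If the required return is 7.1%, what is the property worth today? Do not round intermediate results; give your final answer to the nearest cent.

D_1 = 133745.00000
D_2 = 155545.43500
Terminal value at year 2: TV = D_2×(1+g_2)/(r−g_2) = 159900.70718/0.043 = 3718621.09721
P_0 = D_1/(1+r)^1 + D_2/(1+r)^2 + TV/(1+r)^2
    = 124878.61811 + 135605.81967 + 3241925.17722 = 3502409.61501

£3502409.62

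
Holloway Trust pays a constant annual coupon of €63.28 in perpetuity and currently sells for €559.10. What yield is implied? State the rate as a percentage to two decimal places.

11.32%

P = C/r ⇒ r = C/P = €63.28/€559.10 = 0.113182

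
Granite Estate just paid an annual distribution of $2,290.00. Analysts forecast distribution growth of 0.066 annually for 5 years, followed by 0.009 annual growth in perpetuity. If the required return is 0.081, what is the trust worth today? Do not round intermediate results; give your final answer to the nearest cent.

$40908.29

D_1 = 2441.14000
D_2 = 2602.25524
D_3 = 2774.00409
D_4 = 2957.08836
D_5 = 3152.25619
Terminal value at year 5: TV = D_5×(1+g_2)/(r−g_2) = 3180.62649/0.072 = 44175.36795
P_0 = D_1/(1+r)^1 + D_2/(1+r)^2 + D_3/(1+r)^3 + D_4/(1+r)^4 + D_5/(1+r)^5 + TV/(1+r)^5
    = 2258.22387 + 2226.88866 + 2195.98826 + 2165.51664 + 2135.46784 + 29926.20908 = 40908.29435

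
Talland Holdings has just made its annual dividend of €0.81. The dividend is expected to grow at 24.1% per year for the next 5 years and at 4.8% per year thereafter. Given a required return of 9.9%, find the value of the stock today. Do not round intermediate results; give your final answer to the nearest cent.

€36.48

D_1 = 1.00521
D_2 = 1.24747
D_3 = 1.54810
D_4 = 1.92120
D_5 = 2.38421
Terminal value at year 5: TV = D_5×(1+g_2)/(r−g_2) = 2.49865/0.051 = 48.99311
P_0 = D_1/(1+r)^1 + D_2/(1+r)^2 + D_3/(1+r)^3 + D_4/(1+r)^4 + D_5/(1+r)^5 + TV/(1+r)^5
    = 0.91466 + 1.03284 + 1.16629 + 1.31699 + 1.48715 + 30.55952 = 36.47745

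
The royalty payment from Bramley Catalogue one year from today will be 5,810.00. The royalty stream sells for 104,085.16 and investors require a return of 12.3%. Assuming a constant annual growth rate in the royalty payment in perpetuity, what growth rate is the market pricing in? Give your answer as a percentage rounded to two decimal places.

P = D₁/(r−g) ⇒ g = r − D₁/P = 0.123 − 5,810.00/104,085.16 = 0.067180

6.72%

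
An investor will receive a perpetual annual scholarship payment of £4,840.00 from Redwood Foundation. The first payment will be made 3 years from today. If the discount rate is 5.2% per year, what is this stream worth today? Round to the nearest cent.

£84102.82

Value at end of year 2: C / r = £4,840.00 / 0.052 = £93,076.9231
Discount to today: PV = £93,076.9231 / (1 + 0.052)^2 = £93,076.9231 / 1.106704 = £84,102.82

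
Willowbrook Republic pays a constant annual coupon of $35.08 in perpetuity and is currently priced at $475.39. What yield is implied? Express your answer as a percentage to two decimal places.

7.38%

P = C/r ⇒ r = C/P = $35.08/$475.39 = 0.073792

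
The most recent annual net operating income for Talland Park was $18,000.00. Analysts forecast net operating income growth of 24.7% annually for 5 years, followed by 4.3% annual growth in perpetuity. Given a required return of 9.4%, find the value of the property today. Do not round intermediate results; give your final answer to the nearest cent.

$843907.17

D_1 = 22446.00000
D_2 = 27990.16200
D_3 = 34903.73201
D_4 = 43524.95382
D_5 = 54275.61742
Terminal value at year 5: TV = D_5×(1+g_2)/(r−g_2) = 56609.46896/0.051 = 1109989.58753
P_0 = D_1/(1+r)^1 + D_2/(1+r)^2 + D_3/(1+r)^3 + D_4/(1+r)^4 + D_5/(1+r)^5 + TV/(1+r)^5
    = 20517.36746 + 23386.79819 + 26657.52957 + 30385.68498 + 34635.23690 + 708324.55074 = 843907.16784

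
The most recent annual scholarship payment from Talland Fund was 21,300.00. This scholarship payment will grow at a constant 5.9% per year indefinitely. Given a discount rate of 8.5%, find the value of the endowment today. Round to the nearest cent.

D₁ = D₀ × (1 + g) = 21,300.00 × 1.059 = 22,556.7000
Growing perpetuity: P = D₁ / (r − g) = 22,556.7000 / (0.085 − 0.059) = 867,565.38

867565.38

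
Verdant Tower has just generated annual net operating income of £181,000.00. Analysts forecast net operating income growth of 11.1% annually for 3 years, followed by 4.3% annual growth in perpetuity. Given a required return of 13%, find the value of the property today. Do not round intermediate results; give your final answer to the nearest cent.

£2587237.17

D_1 = 201091.00000
D_2 = 223412.10100
D_3 = 248210.84421
Terminal value at year 3: TV = D_3×(1+g_2)/(r−g_2) = 258883.91051/0.087 = 2975677.13232
P_0 = D_1/(1+r)^1 + D_2/(1+r)^2 + D_3/(1+r)^3 + TV/(1+r)^3
    = 177956.63717 + 174964.44592 + 172022.56586 + 2062293.51944 = 2587237.16839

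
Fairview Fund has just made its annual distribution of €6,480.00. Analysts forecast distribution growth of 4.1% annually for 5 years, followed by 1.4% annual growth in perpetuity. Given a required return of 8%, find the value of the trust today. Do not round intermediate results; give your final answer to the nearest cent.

D_1 = 6745.68000
D_2 = 7022.25288
D_3 = 7310.16525
D_4 = 7609.88202
D_5 = 7921.88719
Terminal value at year 5: TV = D_5×(1+g_2)/(r−g_2) = 8032.79361/0.066 = 121708.99404
P_0 = D_1/(1+r)^1 + D_2/(1+r)^2 + D_3/(1+r)^3 + D_4/(1+r)^4 + D_5/(1+r)^5 + TV/(1+r)^5
    = 6246.00000 + 6020.45000 + 5803.04486 + 5593.49046 + 5391.50331 + 82833.09627 = 111887.58491

€111887.58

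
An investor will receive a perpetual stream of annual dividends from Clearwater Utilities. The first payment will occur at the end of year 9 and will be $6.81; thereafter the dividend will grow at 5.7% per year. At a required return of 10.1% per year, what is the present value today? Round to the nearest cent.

Value at end of year 8: C₁ / (r − g) = $6.81 / (0.101 − 0.057) = $154.7727
Discount to today: PV = $154.7727 / (1 + 0.101)^8 = $154.7727 / 2.159228 = $71.68

$71.68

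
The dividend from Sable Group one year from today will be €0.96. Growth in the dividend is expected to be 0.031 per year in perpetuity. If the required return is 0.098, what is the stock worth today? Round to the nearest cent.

Growing perpetuity: P = D₁ / (r − g) = €0.9600 / (0.098 − 0.031) = €14.33

€14.33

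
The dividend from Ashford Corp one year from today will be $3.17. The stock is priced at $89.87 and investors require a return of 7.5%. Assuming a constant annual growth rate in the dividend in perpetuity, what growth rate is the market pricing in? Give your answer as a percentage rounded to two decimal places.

P = D₁/(r−g) ⇒ g = r − D₁/P = 0.075 − $3.17/$89.87 = 0.039727

3.97%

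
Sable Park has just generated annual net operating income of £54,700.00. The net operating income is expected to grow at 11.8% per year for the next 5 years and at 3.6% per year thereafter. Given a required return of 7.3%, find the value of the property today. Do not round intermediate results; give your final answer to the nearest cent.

£2190753.19

D_1 = 61154.60000
D_2 = 68370.84280
D_3 = 76438.60225
D_4 = 85458.35732
D_5 = 95542.44348
Terminal value at year 5: TV = D_5×(1+g_2)/(r−g_2) = 98981.97144/0.037 = 2675188.41742
P_0 = D_1/(1+r)^1 + D_2/(1+r)^2 + D_3/(1+r)^3 + D_4/(1+r)^4 + D_5/(1+r)^5 + TV/(1+r)^5
    = 56994.03541 + 59384.27921 + 61874.76622 + 64469.70050 + 67173.46241 + 1880856.94735 = 2190753.19110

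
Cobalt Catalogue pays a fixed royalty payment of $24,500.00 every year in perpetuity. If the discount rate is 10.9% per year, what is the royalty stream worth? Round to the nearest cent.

$224770.64

Level perpetuity: PV = C / r = $24,500.00 / 0.109 = $224,770.64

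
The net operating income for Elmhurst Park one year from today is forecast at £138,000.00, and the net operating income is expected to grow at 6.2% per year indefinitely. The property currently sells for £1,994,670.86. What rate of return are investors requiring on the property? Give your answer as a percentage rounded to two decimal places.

P = D₁/(r − g) ⇒ r = D₁/P + g = £138,000.0000/£1,994,670.86 + 0.062 = 0.069184 + 0.062 = 0.131184

13.12%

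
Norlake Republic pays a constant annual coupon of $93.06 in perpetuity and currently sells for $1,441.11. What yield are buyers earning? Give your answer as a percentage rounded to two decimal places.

6.46%

P = C/r ⇒ r = C/P = $93.06/$1,441.11 = 0.064575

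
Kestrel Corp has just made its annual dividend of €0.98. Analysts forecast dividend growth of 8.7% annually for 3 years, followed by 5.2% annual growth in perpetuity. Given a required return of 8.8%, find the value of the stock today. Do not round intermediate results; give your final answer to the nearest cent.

€31.49

D_1 = 1.06526
D_2 = 1.15794
D_3 = 1.25868
Terminal value at year 3: TV = D_3×(1+g_2)/(r−g_2) = 1.32413/0.036 = 36.78137
P_0 = D_1/(1+r)^1 + D_2/(1+r)^2 + D_3/(1+r)^3 + TV/(1+r)^3
    = 0.97910 + 0.97820 + 0.97730 + 28.55889 = 31.49348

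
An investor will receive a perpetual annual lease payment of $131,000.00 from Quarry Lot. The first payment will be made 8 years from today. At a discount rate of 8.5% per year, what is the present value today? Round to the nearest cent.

Value at end of year 7: C / r = $131,000.00 / 0.085 = $1,541,176.4706
Discount to today: PV = $1,541,176.4706 / (1 + 0.085)^7 = $1,541,176.4706 / 1.770142 = $870,651.20

$870651.20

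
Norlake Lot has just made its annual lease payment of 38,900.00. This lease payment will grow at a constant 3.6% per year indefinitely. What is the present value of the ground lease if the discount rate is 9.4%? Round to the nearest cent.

D₁ = D₀ × (1 + g) = 38,900.00 × 1.036 = 40,300.4000
Growing perpetuity: P = D₁ / (r − g) = 40,300.4000 / (0.094 − 0.036) = 694,834.48

694834.48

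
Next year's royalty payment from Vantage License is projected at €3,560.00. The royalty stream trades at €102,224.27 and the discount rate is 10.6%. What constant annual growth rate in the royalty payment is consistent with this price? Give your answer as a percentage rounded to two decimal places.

P = D₁/(r−g) ⇒ g = r − D₁/P = 0.106 − €3,560.00/€102,224.27 = 0.071175

7.12%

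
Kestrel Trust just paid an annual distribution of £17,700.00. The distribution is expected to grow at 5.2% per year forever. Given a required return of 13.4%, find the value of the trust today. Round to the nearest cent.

D₁ = D₀ × (1 + g) = £17,700.00 × 1.052 = £18,620.4000
Growing perpetuity: P = D₁ / (r − g) = £18,620.4000 / (0.134 − 0.052) = £227,078.05

£227078.05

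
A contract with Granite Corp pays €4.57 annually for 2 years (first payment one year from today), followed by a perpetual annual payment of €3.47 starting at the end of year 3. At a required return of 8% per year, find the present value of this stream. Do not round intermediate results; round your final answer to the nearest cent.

PV of 2-year annuity: €4.57 × [1 − (1+0.08)^−2] / 0.08 = 8.14952
Perpetuity value at year 2: €3.47 / 0.08 = 43.37500
PV of perpetuity: 43.37500 / (1+0.08)^2 = 37.18707
Total PV = 8.14952 + 37.18707 = 45.33659

€45.34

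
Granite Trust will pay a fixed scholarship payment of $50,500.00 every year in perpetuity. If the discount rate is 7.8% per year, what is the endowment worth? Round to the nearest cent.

$647435.90

Level perpetuity: PV = C / r = $50,500.00 / 0.078 = $647,435.90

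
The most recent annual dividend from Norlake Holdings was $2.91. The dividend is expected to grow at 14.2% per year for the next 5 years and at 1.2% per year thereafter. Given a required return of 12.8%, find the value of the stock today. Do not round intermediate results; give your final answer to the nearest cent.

$42.10

D_1 = 3.32322
D_2 = 3.79512
D_3 = 4.33402
D_4 = 4.94946
D_5 = 5.65228
Terminal value at year 5: TV = D_5×(1+g_2)/(r−g_2) = 5.72011/0.116 = 49.31125
P_0 = D_1/(1+r)^1 + D_2/(1+r)^2 + D_3/(1+r)^3 + D_4/(1+r)^4 + D_5/(1+r)^5 + TV/(1+r)^5
    = 2.94612 + 2.98268 + 3.01970 + 3.05718 + 3.09512 + 27.00229 = 42.10309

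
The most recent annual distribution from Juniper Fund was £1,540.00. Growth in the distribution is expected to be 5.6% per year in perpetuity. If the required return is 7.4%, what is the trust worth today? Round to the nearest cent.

D₁ = D₀ × (1 + g) = £1,540.00 × 1.056 = £1,626.2400
Growing perpetuity: P = D₁ / (r − g) = £1,626.2400 / (0.074 − 0.056) = £90,346.67

£90346.67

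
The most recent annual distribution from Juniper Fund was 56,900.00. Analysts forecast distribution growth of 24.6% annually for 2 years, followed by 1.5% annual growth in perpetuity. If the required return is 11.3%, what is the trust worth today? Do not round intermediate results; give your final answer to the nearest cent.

D_1 = 70897.40000
D_2 = 88338.16040
Terminal value at year 2: TV = D_2×(1+g_2)/(r−g_2) = 89663.23281/0.098 = 914930.94700
P_0 = D_1/(1+r)^1 + D_2/(1+r)^2 + TV/(1+r)^2
    = 63699.37107 + 71311.24560 + 738580.75799 = 873591.37466

873591.37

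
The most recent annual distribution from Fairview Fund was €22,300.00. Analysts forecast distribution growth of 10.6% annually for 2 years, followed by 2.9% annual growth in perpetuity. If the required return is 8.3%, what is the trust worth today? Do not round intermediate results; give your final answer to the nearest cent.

D_1 = 24663.80000
D_2 = 27278.16280
Terminal value at year 2: TV = D_2×(1+g_2)/(r−g_2) = 28069.22952/0.054 = 519800.54669
P_0 = D_1/(1+r)^1 + D_2/(1+r)^2 + TV/(1+r)^2
    = 22773.59187 + 23257.24156 + 443179.65868 = 489210.49212

€489210.49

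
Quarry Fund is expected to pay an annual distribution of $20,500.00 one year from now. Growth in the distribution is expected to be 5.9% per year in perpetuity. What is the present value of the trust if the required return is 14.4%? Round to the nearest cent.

$241176.47

Growing perpetuity: P = D₁ / (r − g) = $20,500.0000 / (0.144 − 0.059) = $241,176.47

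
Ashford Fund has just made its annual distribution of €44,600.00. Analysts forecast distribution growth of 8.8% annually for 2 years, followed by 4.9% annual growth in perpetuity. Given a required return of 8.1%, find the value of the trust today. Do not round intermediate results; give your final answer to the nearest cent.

€1571108.23

D_1 = 48524.80000
D_2 = 52794.98240
Terminal value at year 2: TV = D_2×(1+g_2)/(r−g_2) = 55381.93654/0.032 = 1730685.51680
P_0 = D_1/(1+r)^1 + D_2/(1+r)^2 + TV/(1+r)^2
    = 44888.80666 + 45179.48348 + 1481039.94297 = 1571108.23312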